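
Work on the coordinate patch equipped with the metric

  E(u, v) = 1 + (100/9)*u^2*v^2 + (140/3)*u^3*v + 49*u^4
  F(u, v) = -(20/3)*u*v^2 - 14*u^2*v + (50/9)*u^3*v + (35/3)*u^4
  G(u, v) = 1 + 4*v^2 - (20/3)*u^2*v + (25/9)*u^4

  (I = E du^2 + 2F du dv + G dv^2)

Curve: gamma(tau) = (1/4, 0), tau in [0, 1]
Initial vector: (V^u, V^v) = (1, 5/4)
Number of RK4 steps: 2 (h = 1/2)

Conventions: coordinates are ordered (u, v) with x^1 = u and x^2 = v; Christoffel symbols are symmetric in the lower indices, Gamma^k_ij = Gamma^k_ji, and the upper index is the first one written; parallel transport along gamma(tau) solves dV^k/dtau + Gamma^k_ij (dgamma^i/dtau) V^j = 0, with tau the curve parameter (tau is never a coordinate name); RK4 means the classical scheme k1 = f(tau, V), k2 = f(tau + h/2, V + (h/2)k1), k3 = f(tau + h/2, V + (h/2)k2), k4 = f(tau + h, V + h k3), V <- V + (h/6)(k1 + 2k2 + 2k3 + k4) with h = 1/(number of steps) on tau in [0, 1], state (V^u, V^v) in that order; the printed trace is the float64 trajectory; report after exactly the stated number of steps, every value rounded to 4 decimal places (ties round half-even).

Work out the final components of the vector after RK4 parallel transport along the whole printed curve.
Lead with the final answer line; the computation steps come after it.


Answer: V^u = 1.0000, V^v = 1.2500

gamma'(tau) = (0, 0); f(tau, V)^k = -Gamma^k_ij(gamma(tau)) gamma'^i(tau) V^j; h = 1/2; intermediate values shown to 6 dp
curve data and Christoffel symbols at the stage parameters:
  tau = 0.000000: gamma = (0.250000, 0.000000), gamma' = (0.000000, 0.000000); Gamma_uuu = 1.273646, Gamma_uuv = 0.303249, Gamma_uvv = -0.727798, Gamma_vuu = 0.303249, Gamma_vuv = 0.072202, Gamma_vvv = -0.173285
  tau = 0.250000: gamma = (0.250000, 0.000000), gamma' = (0.000000, 0.000000); Gamma_uuu = 1.273646, Gamma_uuv = 0.303249, Gamma_uvv = -0.727798, Gamma_vuu = 0.303249, Gamma_vuv = 0.072202, Gamma_vvv = -0.173285
  tau = 0.500000: gamma = (0.250000, 0.000000), gamma' = (0.000000, 0.000000); Gamma_uuu = 1.273646, Gamma_uuv = 0.303249, Gamma_uvv = -0.727798, Gamma_vuu = 0.303249, Gamma_vuv = 0.072202, Gamma_vvv = -0.173285
  tau = 0.750000: gamma = (0.250000, 0.000000), gamma' = (0.000000, 0.000000); Gamma_uuu = 1.273646, Gamma_uuv = 0.303249, Gamma_uvv = -0.727798, Gamma_vuu = 0.303249, Gamma_vuv = 0.072202, Gamma_vvv = -0.173285
  tau = 1.000000: gamma = (0.250000, 0.000000), gamma' = (0.000000, 0.000000); Gamma_uuu = 1.273646, Gamma_uuv = 0.303249, Gamma_uvv = -0.727798, Gamma_vuu = 0.303249, Gamma_vuv = 0.072202, Gamma_vvv = -0.173285
step 0: V^u = 1.0000, V^v = 1.2500
step 1: k1 = (0.000000, 0.000000), k2 = (0.000000, 0.000000), k3 = (0.000000, 0.000000), k4 = (0.000000, 0.000000); V <- V + (h/6)(k1 + 2k2 + 2k3 + k4): V^u = 1.0000, V^v = 1.2500
step 2: k1 = (0.000000, 0.000000), k2 = (0.000000, 0.000000), k3 = (0.000000, 0.000000), k4 = (0.000000, 0.000000); V <- V + (h/6)(k1 + 2k2 + 2k3 + k4): V^u = 1.0000, V^v = 1.2500


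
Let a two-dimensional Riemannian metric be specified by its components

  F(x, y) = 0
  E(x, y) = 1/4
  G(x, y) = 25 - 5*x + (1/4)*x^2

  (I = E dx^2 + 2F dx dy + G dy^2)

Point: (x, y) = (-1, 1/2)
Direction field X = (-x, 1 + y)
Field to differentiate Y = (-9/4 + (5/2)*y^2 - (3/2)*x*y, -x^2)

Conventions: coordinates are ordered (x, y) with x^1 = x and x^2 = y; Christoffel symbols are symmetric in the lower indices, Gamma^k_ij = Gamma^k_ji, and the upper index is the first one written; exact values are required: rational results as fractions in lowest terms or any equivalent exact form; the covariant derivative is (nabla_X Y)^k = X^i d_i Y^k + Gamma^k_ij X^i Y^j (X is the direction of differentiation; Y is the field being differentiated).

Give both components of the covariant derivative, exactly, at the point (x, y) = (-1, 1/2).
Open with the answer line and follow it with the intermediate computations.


Answer: (nabla_X Y)^x = -45/4, (nabla_X Y)^y = 389/176

E = 1/4, F = 0, G = 121/4 at the point
E_x = 0, E_y = 0, F_x = 0, F_y = 0, G_x = -11/2, G_y = 0
EG - F^2 = 121/16;  g^inv = (16/121) * [[121/4, 0], [0, 1/4]]
first-kind symbols [ij,l] = (1/2)(d_i g_jl + d_j g_il - d_l g_ij): [xx,x] = E_x/2 = 0, [xx,y] = F_x - E_y/2 = 0, [xy,x] = E_y/2 = 0, [xy,y] = G_x/2 = -11/4, [yy,x] = F_y - G_x/2 = 11/4, [yy,y] = G_y/2 = 0
Gamma^x_ij = (G*[ij,x] - F*[ij,y])/(EG - F^2), Gamma^y_ij = (E*[ij,y] - F*[ij,x])/(EG - F^2)
Gamma_xxx = 0, Gamma_xxy = 0, Gamma_xyy = 11, Gamma_yxx = 0, Gamma_yxy = -1/11, Gamma_yyy = 0
X = (1, 3/2), Y = (-7/8, -1) at the point


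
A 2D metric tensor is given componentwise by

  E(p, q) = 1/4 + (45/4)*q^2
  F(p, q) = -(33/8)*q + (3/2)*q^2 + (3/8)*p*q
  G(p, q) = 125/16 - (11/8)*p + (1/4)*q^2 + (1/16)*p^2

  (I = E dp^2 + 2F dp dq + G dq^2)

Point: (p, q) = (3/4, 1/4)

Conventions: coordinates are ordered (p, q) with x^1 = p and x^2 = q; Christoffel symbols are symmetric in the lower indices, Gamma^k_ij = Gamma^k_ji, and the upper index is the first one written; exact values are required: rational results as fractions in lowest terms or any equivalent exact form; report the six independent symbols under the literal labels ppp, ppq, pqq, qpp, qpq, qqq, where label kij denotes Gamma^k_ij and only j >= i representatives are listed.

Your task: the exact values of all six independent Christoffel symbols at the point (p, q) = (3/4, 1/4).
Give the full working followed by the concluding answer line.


E = 61/64, F = -111/128, G = 1749/256 at the point
E_p = 0, E_q = 45/8, F_p = 3/32, F_q = -99/32, G_p = -41/32, G_q = 1/8
EG - F^2 = 2949/512;  g^inv = (512/2949) * [[1749/256, 111/128], [111/128, 61/64]]
first-kind symbols [ij,l] = (1/2)(d_i g_jl + d_j g_il - d_l g_ij): [pp,p] = E_p/2 = 0, [pp,q] = F_p - E_q/2 = -87/32, [pq,p] = E_q/2 = 45/16, [pq,q] = G_p/2 = -41/64, [qq,p] = F_q - G_p/2 = -157/64, [qq,q] = G_q/2 = 1/16
Gamma^p_ij = (G*[ij,p] - F*[ij,q])/(EG - F^2), Gamma^q_ij = (E*[ij,q] - F*[ij,p])/(EG - F^2)

Answer: Gamma_ppp = -3219/7864, Gamma_ppq = 50953/15728, Gamma_pqq = -91235/31456, Gamma_qpp = -1769/3932, Gamma_qpq = 7489/23592, Gamma_qqq = -16939/47184


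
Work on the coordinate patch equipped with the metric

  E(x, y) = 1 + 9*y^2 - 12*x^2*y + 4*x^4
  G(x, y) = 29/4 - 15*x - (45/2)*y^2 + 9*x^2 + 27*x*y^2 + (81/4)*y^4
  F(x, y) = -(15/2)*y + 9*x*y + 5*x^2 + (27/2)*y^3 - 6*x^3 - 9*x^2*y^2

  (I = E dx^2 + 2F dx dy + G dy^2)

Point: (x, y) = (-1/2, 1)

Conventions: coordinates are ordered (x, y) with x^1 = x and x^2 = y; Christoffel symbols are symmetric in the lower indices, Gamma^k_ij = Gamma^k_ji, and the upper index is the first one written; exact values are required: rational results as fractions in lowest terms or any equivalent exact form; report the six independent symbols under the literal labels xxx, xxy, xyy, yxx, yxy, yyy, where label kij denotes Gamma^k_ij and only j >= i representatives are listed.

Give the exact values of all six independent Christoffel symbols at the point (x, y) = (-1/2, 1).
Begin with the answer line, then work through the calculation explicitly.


Answer: Gamma_xxx = 2/3, Gamma_xxy = 1, Gamma_xyy = 3, Gamma_yxx = 2/15, Gamma_yxy = 1/5, Gamma_yyy = 3/5

E = 29/4, F = 5/4, G = 5/4 at the point
E_x = 10, E_y = 15, F_x = 17/2, F_y = 24, G_x = 3, G_y = 9
EG - F^2 = 15/2;  g^inv = (2/15) * [[5/4, -5/4], [-5/4, 29/4]]
first-kind symbols [ij,l] = (1/2)(d_i g_jl + d_j g_il - d_l g_ij): [xx,x] = E_x/2 = 5, [xx,y] = F_x - E_y/2 = 1, [xy,x] = E_y/2 = 15/2, [xy,y] = G_x/2 = 3/2, [yy,x] = F_y - G_x/2 = 45/2, [yy,y] = G_y/2 = 9/2
Gamma^x_ij = (G*[ij,x] - F*[ij,y])/(EG - F^2), Gamma^y_ij = (E*[ij,y] - F*[ij,x])/(EG - F^2)


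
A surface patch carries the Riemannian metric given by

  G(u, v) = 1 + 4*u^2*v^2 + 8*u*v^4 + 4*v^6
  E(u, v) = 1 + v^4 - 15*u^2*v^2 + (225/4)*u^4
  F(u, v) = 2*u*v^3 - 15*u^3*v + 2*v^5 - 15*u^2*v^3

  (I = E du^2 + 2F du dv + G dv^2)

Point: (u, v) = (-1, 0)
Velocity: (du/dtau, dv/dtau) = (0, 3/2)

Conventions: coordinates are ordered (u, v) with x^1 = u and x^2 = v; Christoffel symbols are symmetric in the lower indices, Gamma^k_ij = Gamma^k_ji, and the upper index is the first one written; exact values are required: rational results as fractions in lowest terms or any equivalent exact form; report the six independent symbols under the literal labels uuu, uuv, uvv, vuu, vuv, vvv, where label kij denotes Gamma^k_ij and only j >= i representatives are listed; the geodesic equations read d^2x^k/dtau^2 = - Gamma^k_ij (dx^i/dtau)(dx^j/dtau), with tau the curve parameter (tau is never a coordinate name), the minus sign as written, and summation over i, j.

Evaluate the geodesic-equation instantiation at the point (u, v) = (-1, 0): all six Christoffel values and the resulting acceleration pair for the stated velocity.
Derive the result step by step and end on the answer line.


E = 229/4, F = 0, G = 1 at the point
E_u = -225, E_v = 0, F_u = 0, F_v = 15, G_u = 0, G_v = 0
EG - F^2 = 229/4;  g^inv = (4/229) * [[1, 0], [0, 229/4]]
first-kind symbols [ij,l] = (1/2)(d_i g_jl + d_j g_il - d_l g_ij): [uu,u] = E_u/2 = -225/2, [uu,v] = F_u - E_v/2 = 0, [uv,u] = E_v/2 = 0, [uv,v] = G_u/2 = 0, [vv,u] = F_v - G_u/2 = 15, [vv,v] = G_v/2 = 0
Gamma^u_ij = (G*[ij,u] - F*[ij,v])/(EG - F^2), Gamma^v_ij = (E*[ij,v] - F*[ij,u])/(EG - F^2)
Gamma_uuu = -450/229, Gamma_uuv = 0, Gamma_uvv = 60/229, Gamma_vuu = 0, Gamma_vuv = 0, Gamma_vvv = 0
d^2u/dtau^2 = -(Gamma_uuu*(0)^2 + 2*Gamma_uuv*(0)*(3/2) + Gamma_uvv*(3/2)^2) = -135/229
d^2v/dtau^2 = -(Gamma_vuu*(0)^2 + 2*Gamma_vuv*(0)*(3/2) + Gamma_vvv*(3/2)^2) = 0

Answer: Gamma_uuu = -450/229, Gamma_uuv = 0, Gamma_uvv = 60/229, Gamma_vuu = 0, Gamma_vuv = 0, Gamma_vvv = 0; accelerations (d^2u/dtau^2, d^2v/dtau^2) = (-135/229, 0)


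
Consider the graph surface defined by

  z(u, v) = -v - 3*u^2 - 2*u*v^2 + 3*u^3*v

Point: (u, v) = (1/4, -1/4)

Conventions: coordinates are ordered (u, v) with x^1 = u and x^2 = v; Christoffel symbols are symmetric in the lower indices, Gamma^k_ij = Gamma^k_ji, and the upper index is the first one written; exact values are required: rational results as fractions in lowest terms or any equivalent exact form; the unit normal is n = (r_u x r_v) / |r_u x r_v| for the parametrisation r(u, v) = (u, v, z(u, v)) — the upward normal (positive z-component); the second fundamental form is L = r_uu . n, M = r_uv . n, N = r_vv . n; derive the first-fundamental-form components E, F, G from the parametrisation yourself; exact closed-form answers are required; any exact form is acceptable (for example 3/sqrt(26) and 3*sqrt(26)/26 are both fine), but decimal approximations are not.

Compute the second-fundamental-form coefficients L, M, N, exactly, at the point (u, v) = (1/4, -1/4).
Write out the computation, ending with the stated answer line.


z_u = -113/64, z_v = -45/64, z_uu = -57/8, z_uv = 25/16, z_vv = -1
E = 16865/4096, F = 5085/4096, G = 6121/4096; answer radicand W^2 = 9445/2048
unnormalised second-form numerators: l = -57/8, m = 25/16, n = -1; L = l/sqrt(9445/2048), and similarly M = m/sqrt(W^2), N = n/sqrt(W^2)

Answer: L = -228*sqrt(18890)/9445, M = 10*sqrt(18890)/1889, N = -32*sqrt(18890)/9445


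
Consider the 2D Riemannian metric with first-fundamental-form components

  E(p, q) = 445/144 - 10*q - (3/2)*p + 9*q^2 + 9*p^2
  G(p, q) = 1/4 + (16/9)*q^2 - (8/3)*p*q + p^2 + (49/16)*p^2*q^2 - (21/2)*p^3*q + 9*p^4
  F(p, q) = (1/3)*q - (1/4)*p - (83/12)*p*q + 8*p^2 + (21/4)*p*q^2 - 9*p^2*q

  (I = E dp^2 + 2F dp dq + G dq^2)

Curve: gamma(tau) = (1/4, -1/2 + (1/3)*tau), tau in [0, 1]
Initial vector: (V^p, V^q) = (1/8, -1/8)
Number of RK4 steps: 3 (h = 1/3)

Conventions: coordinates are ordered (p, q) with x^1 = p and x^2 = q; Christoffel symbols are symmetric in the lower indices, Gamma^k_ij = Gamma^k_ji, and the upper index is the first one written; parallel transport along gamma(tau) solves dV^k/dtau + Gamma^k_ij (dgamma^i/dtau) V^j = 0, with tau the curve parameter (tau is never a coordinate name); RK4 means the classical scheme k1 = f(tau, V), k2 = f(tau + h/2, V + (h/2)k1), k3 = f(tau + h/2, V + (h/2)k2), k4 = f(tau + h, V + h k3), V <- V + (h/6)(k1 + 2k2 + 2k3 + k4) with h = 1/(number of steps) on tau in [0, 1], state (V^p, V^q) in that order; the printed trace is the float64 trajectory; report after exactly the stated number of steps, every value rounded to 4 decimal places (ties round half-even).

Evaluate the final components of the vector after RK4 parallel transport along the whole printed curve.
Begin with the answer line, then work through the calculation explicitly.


Answer: V^p = 0.1740, V^q = -0.3806

gamma'(tau) = (0, 1/3); f(tau, V)^k = -Gamma^k_ij(gamma(tau)) gamma'^i(tau) V^j; h = 1/3; intermediate values shown to 6 dp
curve data and Christoffel symbols at the stage parameters:
  tau = 0.000000: gamma = (0.250000, -0.500000), gamma' = (0.000000, 0.333333); Gamma_ppp = -3.292114, Gamma_ppq = -1.495208, Gamma_pqq = -0.395736, Gamma_qpp = 20.723761, Gamma_qpq = 3.577054, Gamma_qqq = -0.565179
  tau = 0.166667: gamma = (0.250000, -0.444444), gamma' = (0.000000, 0.333333); Gamma_ppp = -3.465882, Gamma_ppq = -1.569816, Gamma_pqq = -0.413328, Gamma_qpp = 21.967476, Gamma_qpq = 3.773302, Gamma_qqq = -0.581293
  tau = 0.333333: gamma = (0.250000, -0.388889), gamma' = (0.000000, 0.333333); Gamma_ppp = -3.644368, Gamma_ppq = -1.648610, Gamma_pqq = -0.433589, Gamma_qpp = 23.310729, Gamma_qpq = 3.977608, Gamma_qqq = -0.593880
  tau = 0.500000: gamma = (0.250000, -0.333333), gamma' = (0.000000, 0.333333); Gamma_ppp = -3.820187, Gamma_ppq = -1.730483, Gamma_pqq = -0.457181, Gamma_qpp = 24.735535, Gamma_qpq = 4.183196, Gamma_qqq = -0.600728
  tau = 0.666667: gamma = (0.250000, -0.277778), gamma' = (0.000000, 0.333333); Gamma_ppp = -3.980727, Gamma_ppq = -1.813398, Gamma_pqq = -0.484942, Gamma_qpp = 26.201604, Gamma_qpq = 4.378129, Gamma_qqq = -0.598731
  tau = 0.833333: gamma = (0.250000, -0.222222), gamma' = (0.000000, 0.333333); Gamma_ppp = -4.105742, Gamma_ppq = -1.894024, Gamma_pqq = -0.517888, Gamma_qpp = 27.633443, Gamma_qpq = 4.542849, Gamma_qqq = -0.583697
  tau = 1.000000: gamma = (0.250000, -0.166667), gamma' = (0.000000, 0.333333); Gamma_ppp = -4.164767, Gamma_ppq = -1.967411, Gamma_pqq = -0.557165, Gamma_qpp = 28.904516, Gamma_qpq = 4.647494, Gamma_qqq = -0.550353
step 0: V^p = 0.1250, V^q = -0.1250
step 1: k1 = (0.045811, -0.172593), k2 = (0.048219, -0.196618), k3 = (0.047877, -0.197899), k4 = (0.049862, -0.224697); V <- V + (h/6)(k1 + 2k2 + 2k3 + k4): V^p = 0.1410, V^q = -0.1909
step 2: k1 = (0.049889, -0.224730), k2 = (0.051324, -0.253922), k3 = (0.050720, -0.255230), k4 = (0.050833, -0.285514); V <- V + (h/6)(k1 + 2k2 + 2k3 + k4): V^p = 0.1579, V^q = -0.2758
step 3: k1 = (0.050875, -0.285523), k2 = (0.049228, -0.314910), k3 = (0.048209, -0.315448), k4 = (0.043352, -0.339439); V <- V + (h/6)(k1 + 2k2 + 2k3 + k4): V^p = 0.1740, V^q = -0.3806


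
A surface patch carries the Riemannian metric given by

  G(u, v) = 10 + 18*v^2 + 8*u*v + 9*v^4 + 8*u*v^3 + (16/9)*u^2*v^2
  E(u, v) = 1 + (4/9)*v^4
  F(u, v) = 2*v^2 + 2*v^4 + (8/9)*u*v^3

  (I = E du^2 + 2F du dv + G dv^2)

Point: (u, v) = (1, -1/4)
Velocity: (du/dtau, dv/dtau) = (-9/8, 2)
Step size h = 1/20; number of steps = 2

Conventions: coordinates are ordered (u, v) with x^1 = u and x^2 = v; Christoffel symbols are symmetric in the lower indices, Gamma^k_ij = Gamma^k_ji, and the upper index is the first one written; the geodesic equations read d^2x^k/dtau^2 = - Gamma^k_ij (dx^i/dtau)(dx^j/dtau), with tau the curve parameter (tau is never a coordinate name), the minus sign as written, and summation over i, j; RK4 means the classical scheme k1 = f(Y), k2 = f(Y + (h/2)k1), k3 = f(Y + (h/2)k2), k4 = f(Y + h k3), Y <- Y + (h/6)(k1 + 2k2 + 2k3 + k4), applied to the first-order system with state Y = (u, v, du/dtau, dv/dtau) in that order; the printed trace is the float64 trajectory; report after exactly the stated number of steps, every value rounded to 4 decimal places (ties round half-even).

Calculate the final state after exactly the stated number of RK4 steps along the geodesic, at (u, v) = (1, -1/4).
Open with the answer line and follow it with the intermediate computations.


Answer: u = 0.8875, v = -0.0528, du/dtau = -1.1253, dv/dtau = 1.9307

f(Y) = (du/dtau, dv/dtau, -Gamma^u_ij Y'^i Y'^j, -Gamma^v_ij Y'^i Y'^j) with the Gammas evaluated at the stage position; h = 0.050000; intermediate values shown to 6 dp
step 0: u = 1.0000, v = -0.2500, du/dtau = -1.1250, dv/dtau = 2.0000
step 1:
  k1: at (u, v) = (1.000000, -0.250000), (du/dtau, dv/dtau) = (-1.125000, 2.000000); Gamma_uuu = 0.000000, Gamma_uuv = -0.001518, Gamma_uvv = -0.000759, Gamma_vuu = 0.000000, Gamma_vuv = -0.104000, Gamma_vvv = -0.052000; k1 = (-1.125000, 2.000000, -0.003796, -0.259999)
  k2: at (u, v) = (0.971875, -0.200000), (du/dtau, dv/dtau) = (-1.125095, 1.993500); Gamma_uuu = 0.000000, Gamma_uuv = -0.000774, Gamma_uvv = 0.000278, Gamma_vuu = 0.000000, Gamma_vuv = -0.083057, Gamma_vvv = 0.029849; k2 = (-1.125095, 1.993500, -0.004579, -0.491195)
  k3: at (u, v) = (0.971873, -0.200162), (du/dtau, dv/dtau) = (-1.125114, 1.987720); Gamma_uuu = 0.000000, Gamma_uuv = -0.000776, Gamma_uvv = 0.000276, Gamma_vuu = 0.000000, Gamma_vuv = -0.083125, Gamma_vvv = 0.029544; k3 = (-1.125114, 1.987720, -0.004561, -0.488535)
  k4: at (u, v) = (0.943744, -0.150614), (du/dtau, dv/dtau) = (-1.125228, 1.975573); Gamma_uuu = 0.000000, Gamma_uuv = -0.000327, Gamma_uvv = 0.000578, Gamma_vuu = 0.000000, Gamma_vuv = -0.062250, Gamma_vvv = 0.109932; k4 = (-1.125228, 1.975573, -0.003708, -0.705811)
  Y <- Y + (h/6)(k1 + 2k2 + 2k3 + k4): u = 0.9437, v = -0.1505, du/dtau = -1.1252, dv/dtau = 1.9756
step 2:
  k1: at (u, v) = (0.943745, -0.150517), (du/dtau, dv/dtau) = (-1.125215, 1.975623); Gamma_uuu = 0.000000, Gamma_uuv = -0.000326, Gamma_uvv = 0.000578, Gamma_vuu = 0.000000, Gamma_vuv = -0.062209, Gamma_vvv = 0.110112; k1 = (-1.125215, 1.975623, -0.003706, -0.706359)
  k2: at (u, v) = (0.915614, -0.101126), (du/dtau, dv/dtau) = (-1.125308, 1.957964); Gamma_uuu = 0.000000, Gamma_uuv = -0.000097, Gamma_uvv = 0.000443, Gamma_vuu = 0.000000, Gamma_vuv = -0.041472, Gamma_vvv = 0.188872; k2 = (-1.125308, 1.957964, -0.002127, -0.906817)
  k3: at (u, v) = (0.915612, -0.101567), (du/dtau, dv/dtau) = (-1.125268, 1.952952); Gamma_uuu = 0.000000, Gamma_uuv = -0.000099, Gamma_uvv = 0.000445, Gamma_vuu = 0.000000, Gamma_vuv = -0.041656, Gamma_vvv = 0.188070; k3 = (-1.125268, 1.952952, -0.002130, -0.900391)
  k4: at (u, v) = (0.887481, -0.052869), (du/dtau, dv/dtau) = (-1.125321, 1.930603); Gamma_uuu = 0.000000, Gamma_uuv = -0.000014, Gamma_uvv = 0.000167, Gamma_vuu = 0.000000, Gamma_vuv = -0.021457, Gamma_vvv = 0.263628; k4 = (-1.125321, 1.930603, -0.000681, -1.075834)
  Y <- Y + (h/6)(k1 + 2k2 + 2k3 + k4): u = 0.8875, v = -0.0528, du/dtau = -1.1253, dv/dtau = 1.9307


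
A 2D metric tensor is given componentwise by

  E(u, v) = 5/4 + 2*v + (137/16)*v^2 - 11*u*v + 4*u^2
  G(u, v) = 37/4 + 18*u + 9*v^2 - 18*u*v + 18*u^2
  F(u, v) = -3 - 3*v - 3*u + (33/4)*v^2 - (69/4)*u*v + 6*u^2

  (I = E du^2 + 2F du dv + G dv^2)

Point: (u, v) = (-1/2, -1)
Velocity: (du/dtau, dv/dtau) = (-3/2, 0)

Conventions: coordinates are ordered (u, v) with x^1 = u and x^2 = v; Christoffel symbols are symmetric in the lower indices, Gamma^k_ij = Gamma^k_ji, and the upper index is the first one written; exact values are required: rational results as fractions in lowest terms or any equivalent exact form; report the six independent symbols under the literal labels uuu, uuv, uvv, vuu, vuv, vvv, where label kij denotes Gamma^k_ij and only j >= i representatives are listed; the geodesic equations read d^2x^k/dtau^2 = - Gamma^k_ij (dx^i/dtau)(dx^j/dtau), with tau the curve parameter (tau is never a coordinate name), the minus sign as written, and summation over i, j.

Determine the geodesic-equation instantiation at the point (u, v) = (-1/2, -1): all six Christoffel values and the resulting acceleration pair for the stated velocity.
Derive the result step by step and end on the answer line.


E = 53/16, F = 21/8, G = 19/4 at the point
E_u = 7, E_v = -77/8, F_u = 33/4, F_v = -87/8, G_u = 18, G_v = -9
EG - F^2 = 283/32;  g^inv = (32/283) * [[19/4, -21/8], [-21/8, 53/16]]
first-kind symbols [ij,l] = (1/2)(d_i g_jl + d_j g_il - d_l g_ij): [uu,u] = E_u/2 = 7/2, [uu,v] = F_u - E_v/2 = 209/16, [uv,u] = E_v/2 = -77/16, [uv,v] = G_u/2 = 9, [vv,u] = F_v - G_u/2 = -159/8, [vv,v] = G_v/2 = -9/2
Gamma^u_ij = (G*[ij,u] - F*[ij,v])/(EG - F^2), Gamma^v_ij = (E*[ij,v] - F*[ij,u])/(EG - F^2)
Gamma_uuu = -2261/1132, Gamma_uuv = -2975/566, Gamma_uvv = -2643/283, Gamma_vuu = 8725/2264, Gamma_vuv = 5433/1132, Gamma_vvv = 2385/566
d^2u/dtau^2 = -(Gamma_uuu*(-3/2)^2 + 2*Gamma_uuv*(-3/2)*(0) + Gamma_uvv*(0)^2) = 20349/4528
d^2v/dtau^2 = -(Gamma_vuu*(-3/2)^2 + 2*Gamma_vuv*(-3/2)*(0) + Gamma_vvv*(0)^2) = -78525/9056

Answer: Gamma_uuu = -2261/1132, Gamma_uuv = -2975/566, Gamma_uvv = -2643/283, Gamma_vuu = 8725/2264, Gamma_vuv = 5433/1132, Gamma_vvv = 2385/566; accelerations (d^2u/dtau^2, d^2v/dtau^2) = (20349/4528, -78525/9056)


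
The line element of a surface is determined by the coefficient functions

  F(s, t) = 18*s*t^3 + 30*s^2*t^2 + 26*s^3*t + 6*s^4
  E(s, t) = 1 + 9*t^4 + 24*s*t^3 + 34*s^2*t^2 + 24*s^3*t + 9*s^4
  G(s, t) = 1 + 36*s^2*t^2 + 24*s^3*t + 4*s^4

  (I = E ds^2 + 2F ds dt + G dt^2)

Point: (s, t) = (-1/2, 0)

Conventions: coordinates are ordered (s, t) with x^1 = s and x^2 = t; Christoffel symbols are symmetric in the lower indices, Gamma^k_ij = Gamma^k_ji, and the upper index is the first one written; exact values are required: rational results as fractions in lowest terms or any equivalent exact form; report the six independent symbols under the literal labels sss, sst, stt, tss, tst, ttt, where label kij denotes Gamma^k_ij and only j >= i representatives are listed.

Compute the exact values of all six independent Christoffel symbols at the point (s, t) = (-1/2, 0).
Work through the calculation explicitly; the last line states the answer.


E = 25/16, F = 3/8, G = 5/4 at the point
E_s = -9/2, E_t = -3, F_s = -3, F_t = -13/4, G_s = -2, G_t = -3
EG - F^2 = 29/16;  g^inv = (16/29) * [[5/4, -3/8], [-3/8, 25/16]]
first-kind symbols [ij,l] = (1/2)(d_i g_jl + d_j g_il - d_l g_ij): [ss,s] = E_s/2 = -9/4, [ss,t] = F_s - E_t/2 = -3/2, [st,s] = E_t/2 = -3/2, [st,t] = G_s/2 = -1, [tt,s] = F_t - G_s/2 = -9/4, [tt,t] = G_t/2 = -3/2
Gamma^s_ij = (G*[ij,s] - F*[ij,t])/(EG - F^2), Gamma^t_ij = (E*[ij,t] - F*[ij,s])/(EG - F^2)

Answer: Gamma_sss = -36/29, Gamma_sst = -24/29, Gamma_stt = -36/29, Gamma_tss = -24/29, Gamma_tst = -16/29, Gamma_ttt = -24/29


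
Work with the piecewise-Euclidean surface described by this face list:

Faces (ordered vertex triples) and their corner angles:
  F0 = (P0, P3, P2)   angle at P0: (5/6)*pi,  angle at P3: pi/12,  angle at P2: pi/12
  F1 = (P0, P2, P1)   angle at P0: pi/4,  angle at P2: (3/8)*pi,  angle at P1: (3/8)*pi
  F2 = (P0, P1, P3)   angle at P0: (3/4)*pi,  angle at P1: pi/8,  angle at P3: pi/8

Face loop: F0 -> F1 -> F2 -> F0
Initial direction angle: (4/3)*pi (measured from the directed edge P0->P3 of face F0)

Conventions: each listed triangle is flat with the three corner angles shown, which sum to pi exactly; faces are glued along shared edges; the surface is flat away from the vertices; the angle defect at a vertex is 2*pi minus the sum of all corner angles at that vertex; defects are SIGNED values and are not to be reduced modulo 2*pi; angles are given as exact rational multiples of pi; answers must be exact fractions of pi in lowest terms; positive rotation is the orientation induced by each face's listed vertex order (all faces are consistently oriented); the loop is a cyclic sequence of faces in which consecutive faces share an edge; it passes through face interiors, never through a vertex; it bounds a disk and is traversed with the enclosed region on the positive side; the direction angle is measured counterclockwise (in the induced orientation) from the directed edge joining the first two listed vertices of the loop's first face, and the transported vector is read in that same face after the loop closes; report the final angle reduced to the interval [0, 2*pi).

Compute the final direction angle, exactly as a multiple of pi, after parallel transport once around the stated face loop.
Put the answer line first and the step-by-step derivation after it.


Answer: final direction angle = (3/2)*pi

enclosed vertex P0: corner angles sum to (11/6)*pi, defect = 2*pi - (11/6)*pi = pi/6
final direction = starting direction + enclosed defect total, reduced mod 2*pi (induced orientation)
final angle = (4/3)*pi + pi/6 = (3/2)*pi (mod 2*pi)


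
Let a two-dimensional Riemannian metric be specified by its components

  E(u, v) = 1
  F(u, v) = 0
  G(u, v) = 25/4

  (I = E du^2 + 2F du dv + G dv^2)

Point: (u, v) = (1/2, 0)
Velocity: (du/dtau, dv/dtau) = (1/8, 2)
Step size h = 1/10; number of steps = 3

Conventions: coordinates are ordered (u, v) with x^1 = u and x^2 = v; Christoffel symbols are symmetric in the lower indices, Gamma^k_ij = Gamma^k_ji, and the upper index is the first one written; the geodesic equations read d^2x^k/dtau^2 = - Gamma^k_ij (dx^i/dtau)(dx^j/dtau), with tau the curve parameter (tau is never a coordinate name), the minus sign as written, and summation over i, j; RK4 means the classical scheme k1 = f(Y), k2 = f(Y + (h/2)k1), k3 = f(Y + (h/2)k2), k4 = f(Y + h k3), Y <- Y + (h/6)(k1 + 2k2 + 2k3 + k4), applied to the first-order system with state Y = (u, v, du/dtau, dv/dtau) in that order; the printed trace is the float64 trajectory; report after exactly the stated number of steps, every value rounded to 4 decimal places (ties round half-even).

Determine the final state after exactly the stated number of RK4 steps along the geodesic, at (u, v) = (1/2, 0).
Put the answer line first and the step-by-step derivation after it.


Answer: u = 0.5375, v = 0.6000, du/dtau = 0.1250, dv/dtau = 2.0000

f(Y) = (du/dtau, dv/dtau, -Gamma^u_ij Y'^i Y'^j, -Gamma^v_ij Y'^i Y'^j) with the Gammas evaluated at the stage position; h = 0.100000; intermediate values shown to 6 dp
step 0: u = 0.5000, v = 0.0000, du/dtau = 0.1250, dv/dtau = 2.0000
step 1:
  k1: at (u, v) = (0.500000, 0.000000), (du/dtau, dv/dtau) = (0.125000, 2.000000); Gamma_uuu = 0.000000, Gamma_uuv = 0.000000, Gamma_uvv = 0.000000, Gamma_vuu = 0.000000, Gamma_vuv = 0.000000, Gamma_vvv = 0.000000; k1 = (0.125000, 2.000000, 0.000000, 0.000000)
  k2: at (u, v) = (0.506250, 0.100000), (du/dtau, dv/dtau) = (0.125000, 2.000000); Gamma_uuu = 0.000000, Gamma_uuv = 0.000000, Gamma_uvv = 0.000000, Gamma_vuu = 0.000000, Gamma_vuv = 0.000000, Gamma_vvv = 0.000000; k2 = (0.125000, 2.000000, 0.000000, 0.000000)
  k3: at (u, v) = (0.506250, 0.100000), (du/dtau, dv/dtau) = (0.125000, 2.000000); Gamma_uuu = 0.000000, Gamma_uuv = 0.000000, Gamma_uvv = 0.000000, Gamma_vuu = 0.000000, Gamma_vuv = 0.000000, Gamma_vvv = 0.000000; k3 = (0.125000, 2.000000, 0.000000, 0.000000)
  k4: at (u, v) = (0.512500, 0.200000), (du/dtau, dv/dtau) = (0.125000, 2.000000); Gamma_uuu = 0.000000, Gamma_uuv = 0.000000, Gamma_uvv = 0.000000, Gamma_vuu = 0.000000, Gamma_vuv = 0.000000, Gamma_vvv = 0.000000; k4 = (0.125000, 2.000000, 0.000000, 0.000000)
  Y <- Y + (h/6)(k1 + 2k2 + 2k3 + k4): u = 0.5125, v = 0.2000, du/dtau = 0.1250, dv/dtau = 2.0000
step 2:
  k1: at (u, v) = (0.512500, 0.200000), (du/dtau, dv/dtau) = (0.125000, 2.000000); Gamma_uuu = 0.000000, Gamma_uuv = 0.000000, Gamma_uvv = 0.000000, Gamma_vuu = 0.000000, Gamma_vuv = 0.000000, Gamma_vvv = 0.000000; k1 = (0.125000, 2.000000, 0.000000, 0.000000)
  k2: at (u, v) = (0.518750, 0.300000), (du/dtau, dv/dtau) = (0.125000, 2.000000); Gamma_uuu = 0.000000, Gamma_uuv = 0.000000, Gamma_uvv = 0.000000, Gamma_vuu = 0.000000, Gamma_vuv = 0.000000, Gamma_vvv = 0.000000; k2 = (0.125000, 2.000000, 0.000000, 0.000000)
  k3: at (u, v) = (0.518750, 0.300000), (du/dtau, dv/dtau) = (0.125000, 2.000000); Gamma_uuu = 0.000000, Gamma_uuv = 0.000000, Gamma_uvv = 0.000000, Gamma_vuu = 0.000000, Gamma_vuv = 0.000000, Gamma_vvv = 0.000000; k3 = (0.125000, 2.000000, 0.000000, 0.000000)
  k4: at (u, v) = (0.525000, 0.400000), (du/dtau, dv/dtau) = (0.125000, 2.000000); Gamma_uuu = 0.000000, Gamma_uuv = 0.000000, Gamma_uvv = 0.000000, Gamma_vuu = 0.000000, Gamma_vuv = 0.000000, Gamma_vvv = 0.000000; k4 = (0.125000, 2.000000, 0.000000, 0.000000)
  Y <- Y + (h/6)(k1 + 2k2 + 2k3 + k4): u = 0.5250, v = 0.4000, du/dtau = 0.1250, dv/dtau = 2.0000
step 3:
  k1: at (u, v) = (0.525000, 0.400000), (du/dtau, dv/dtau) = (0.125000, 2.000000); Gamma_uuu = 0.000000, Gamma_uuv = 0.000000, Gamma_uvv = 0.000000, Gamma_vuu = 0.000000, Gamma_vuv = 0.000000, Gamma_vvv = 0.000000; k1 = (0.125000, 2.000000, 0.000000, 0.000000)
  k2: at (u, v) = (0.531250, 0.500000), (du/dtau, dv/dtau) = (0.125000, 2.000000); Gamma_uuu = 0.000000, Gamma_uuv = 0.000000, Gamma_uvv = 0.000000, Gamma_vuu = 0.000000, Gamma_vuv = 0.000000, Gamma_vvv = 0.000000; k2 = (0.125000, 2.000000, 0.000000, 0.000000)
  k3: at (u, v) = (0.531250, 0.500000), (du/dtau, dv/dtau) = (0.125000, 2.000000); Gamma_uuu = 0.000000, Gamma_uuv = 0.000000, Gamma_uvv = 0.000000, Gamma_vuu = 0.000000, Gamma_vuv = 0.000000, Gamma_vvv = 0.000000; k3 = (0.125000, 2.000000, 0.000000, 0.000000)
  k4: at (u, v) = (0.537500, 0.600000), (du/dtau, dv/dtau) = (0.125000, 2.000000); Gamma_uuu = 0.000000, Gamma_uuv = 0.000000, Gamma_uvv = 0.000000, Gamma_vuu = 0.000000, Gamma_vuv = 0.000000, Gamma_vvv = 0.000000; k4 = (0.125000, 2.000000, 0.000000, 0.000000)
  Y <- Y + (h/6)(k1 + 2k2 + 2k3 + k4): u = 0.5375, v = 0.6000, du/dtau = 0.1250, dv/dtau = 2.0000


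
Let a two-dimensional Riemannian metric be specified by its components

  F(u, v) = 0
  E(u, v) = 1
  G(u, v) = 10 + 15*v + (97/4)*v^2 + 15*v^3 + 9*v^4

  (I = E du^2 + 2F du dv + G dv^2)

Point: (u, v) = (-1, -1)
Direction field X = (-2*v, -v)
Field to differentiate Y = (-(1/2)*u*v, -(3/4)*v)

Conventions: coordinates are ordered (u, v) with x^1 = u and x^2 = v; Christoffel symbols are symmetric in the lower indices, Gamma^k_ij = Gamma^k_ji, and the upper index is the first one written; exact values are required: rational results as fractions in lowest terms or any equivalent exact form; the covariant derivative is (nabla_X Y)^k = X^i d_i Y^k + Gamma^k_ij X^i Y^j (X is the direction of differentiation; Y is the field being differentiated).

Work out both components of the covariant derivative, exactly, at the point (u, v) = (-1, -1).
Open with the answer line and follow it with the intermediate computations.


Answer: (nabla_X Y)^u = 3/2, (nabla_X Y)^v = -153/106

E = 1, F = 0, G = 53/4 at the point
E_u = 0, E_v = 0, F_u = 0, F_v = 0, G_u = 0, G_v = -49/2
EG - F^2 = 53/4;  g^inv = (4/53) * [[53/4, 0], [0, 1]]
first-kind symbols [ij,l] = (1/2)(d_i g_jl + d_j g_il - d_l g_ij): [uu,u] = E_u/2 = 0, [uu,v] = F_u - E_v/2 = 0, [uv,u] = E_v/2 = 0, [uv,v] = G_u/2 = 0, [vv,u] = F_v - G_u/2 = 0, [vv,v] = G_v/2 = -49/4
Gamma^u_ij = (G*[ij,u] - F*[ij,v])/(EG - F^2), Gamma^v_ij = (E*[ij,v] - F*[ij,u])/(EG - F^2)
Gamma_uuu = 0, Gamma_uuv = 0, Gamma_uvv = 0, Gamma_vuu = 0, Gamma_vuv = 0, Gamma_vvv = -49/53
X = (2, 1), Y = (-1/2, 3/4) at the point


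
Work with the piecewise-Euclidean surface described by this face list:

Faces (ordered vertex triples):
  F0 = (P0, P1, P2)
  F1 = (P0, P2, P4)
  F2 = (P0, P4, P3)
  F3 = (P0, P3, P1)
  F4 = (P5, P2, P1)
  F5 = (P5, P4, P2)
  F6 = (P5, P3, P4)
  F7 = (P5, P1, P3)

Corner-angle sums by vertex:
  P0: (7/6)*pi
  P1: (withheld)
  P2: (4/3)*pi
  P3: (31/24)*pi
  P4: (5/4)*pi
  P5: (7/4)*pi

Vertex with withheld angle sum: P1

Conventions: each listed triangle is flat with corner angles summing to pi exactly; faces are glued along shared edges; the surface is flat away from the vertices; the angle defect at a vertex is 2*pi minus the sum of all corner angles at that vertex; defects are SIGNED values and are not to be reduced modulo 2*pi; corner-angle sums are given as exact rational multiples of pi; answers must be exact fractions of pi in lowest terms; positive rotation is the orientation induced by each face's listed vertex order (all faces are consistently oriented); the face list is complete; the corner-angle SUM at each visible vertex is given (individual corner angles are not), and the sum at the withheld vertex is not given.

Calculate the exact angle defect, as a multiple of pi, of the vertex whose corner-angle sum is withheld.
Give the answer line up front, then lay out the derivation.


Answer: defect(P1) = (19/24)*pi

V = 6, E = 12, F = 8; chi = V - E + F = 2
Gauss-Bonnet: total defect = 2*pi*chi = 4*pi; visible defects sum to (77/24)*pi


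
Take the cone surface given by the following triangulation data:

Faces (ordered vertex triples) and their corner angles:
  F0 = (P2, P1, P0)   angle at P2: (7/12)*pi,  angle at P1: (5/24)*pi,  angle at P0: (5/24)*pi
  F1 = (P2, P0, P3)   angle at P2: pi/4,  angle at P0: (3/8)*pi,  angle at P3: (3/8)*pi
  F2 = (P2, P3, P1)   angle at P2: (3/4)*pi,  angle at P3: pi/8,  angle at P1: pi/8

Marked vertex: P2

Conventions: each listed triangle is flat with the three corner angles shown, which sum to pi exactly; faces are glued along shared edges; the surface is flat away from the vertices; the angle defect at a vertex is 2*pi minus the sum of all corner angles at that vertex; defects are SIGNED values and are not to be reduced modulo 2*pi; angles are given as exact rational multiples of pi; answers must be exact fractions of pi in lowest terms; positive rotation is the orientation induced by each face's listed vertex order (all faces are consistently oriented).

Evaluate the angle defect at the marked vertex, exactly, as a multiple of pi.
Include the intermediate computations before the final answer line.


Sum of corner angles at P2: (19/12)*pi
defect = 2*pi - (19/12)*pi

Answer: defect(P2) = (5/12)*pi


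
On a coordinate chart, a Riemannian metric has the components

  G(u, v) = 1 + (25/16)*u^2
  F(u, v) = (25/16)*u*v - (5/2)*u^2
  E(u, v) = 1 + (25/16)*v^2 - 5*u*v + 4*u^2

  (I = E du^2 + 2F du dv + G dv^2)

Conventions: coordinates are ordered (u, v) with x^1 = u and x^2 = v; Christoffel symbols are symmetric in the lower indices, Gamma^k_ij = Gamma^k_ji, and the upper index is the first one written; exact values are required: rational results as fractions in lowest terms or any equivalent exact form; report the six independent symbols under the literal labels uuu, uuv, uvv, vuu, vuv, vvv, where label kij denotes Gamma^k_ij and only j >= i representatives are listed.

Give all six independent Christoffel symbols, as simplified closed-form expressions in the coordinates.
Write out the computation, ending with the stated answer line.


E = 1 + (25/16)*v^2 - 5*u*v + 4*u^2; F = (25/16)*u*v - (5/2)*u^2; G = 1 + (25/16)*u^2
Gamma^k_ij = (1/2) g^{kl} (d_i g_jl + d_j g_il - d_l g_ij), with g^inv = (1/(EG-F^2)) [[G, -F], [-F, E]]
first partials: E_u = -5*v + 8*u, E_v = (25/8)*v - 5*u, F_u = (25/16)*v - 5*u, F_v = (25/16)*u, G_u = (25/8)*u, G_v = 0
D = EG - F^2 = 1 + (25/16)*v^2 - 5*u*v + (89/16)*u^2
expanded: Gamma^u_uu = (G E_u - 2F F_u + F E_v)/(2D), Gamma^u_uv = (G E_v - F G_u)/(2D), Gamma^u_vv = (2G F_v - G G_u - F G_v)/(2D), Gamma^v_uu = (2E F_u - E E_v - F E_u)/(2D), Gamma^v_uv = (E G_u - F E_v)/(2D), Gamma^v_vv = (E G_v - 2F F_v + F G_u)/(2D); substitute and cancel common factors

Answer: Gamma_uuu = (64*u - 40*v)/(89*u^2 - 80*u*v + 25*v^2 + 16), Gamma_uuv = (-40*u + 25*v)/(89*u^2 - 80*u*v + 25*v^2 + 16), Gamma_uvv = 0, Gamma_vuu = -40*u/(89*u^2 - 80*u*v + 25*v^2 + 16), Gamma_vuv = 25*u/(89*u^2 - 80*u*v + 25*v^2 + 16), Gamma_vvv = 0


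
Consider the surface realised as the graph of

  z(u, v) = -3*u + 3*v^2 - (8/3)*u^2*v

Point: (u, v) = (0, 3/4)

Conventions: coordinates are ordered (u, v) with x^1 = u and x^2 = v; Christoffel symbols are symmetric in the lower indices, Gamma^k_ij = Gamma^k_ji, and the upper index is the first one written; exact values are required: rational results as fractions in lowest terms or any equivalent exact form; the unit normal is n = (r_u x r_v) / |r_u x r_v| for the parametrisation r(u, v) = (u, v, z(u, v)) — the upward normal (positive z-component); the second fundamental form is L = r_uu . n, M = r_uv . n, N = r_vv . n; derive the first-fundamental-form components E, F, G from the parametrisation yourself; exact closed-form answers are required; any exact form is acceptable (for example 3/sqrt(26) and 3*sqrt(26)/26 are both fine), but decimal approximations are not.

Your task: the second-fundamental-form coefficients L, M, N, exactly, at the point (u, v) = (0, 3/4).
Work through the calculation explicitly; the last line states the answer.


z_u = -3, z_v = 9/2, z_uu = -4, z_uv = 0, z_vv = 6
E = 10, F = -27/2, G = 85/4; answer radicand W^2 = 121/4
unnormalised second-form numerators: l = -4, m = 0, n = 6; L = l/sqrt(121/4), and similarly M = m/sqrt(W^2), N = n/sqrt(W^2)

Answer: L = -8/11, M = 0, N = 12/11


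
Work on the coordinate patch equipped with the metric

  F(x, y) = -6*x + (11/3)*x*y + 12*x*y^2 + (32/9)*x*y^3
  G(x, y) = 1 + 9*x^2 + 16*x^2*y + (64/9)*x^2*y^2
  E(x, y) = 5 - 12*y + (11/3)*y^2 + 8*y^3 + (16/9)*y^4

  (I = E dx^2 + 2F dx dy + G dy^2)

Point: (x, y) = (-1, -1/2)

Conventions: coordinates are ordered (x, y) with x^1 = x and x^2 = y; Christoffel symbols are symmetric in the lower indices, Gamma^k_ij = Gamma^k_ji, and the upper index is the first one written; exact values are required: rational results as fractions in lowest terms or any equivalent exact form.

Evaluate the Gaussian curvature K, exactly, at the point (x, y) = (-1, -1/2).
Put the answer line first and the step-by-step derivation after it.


Answer: K = -3600/247009

E = 397/36, F = 95/18, G = 34/9, EG - F^2 = 497/36 at the point
E_x = 0, E_y = -95/9, F_x = -95/18, F_y = 17/3, G_x = -50/9, G_y = 80/9
E_yy = -34/3, F_xy = -17/3, G_xx = 50/9
Using the Brioschi determinant formula for K from the metric derivatives:
M1 = [[-E_yy/2 + F_xy - G_xx/2, E_x/2, F_x - E_y/2], [F_y - G_x/2, E, F], [G_y/2, F, G]] = [[-25/9, 0, 0], [76/9, 397/36, 95/18], [40/9, 95/18, 34/9]]; det M1 = -12425/324
M2 = [[0, E_y/2, G_x/2], [E_y/2, E, F], [G_x/2, F, G]] = [[0, -95/18, -25/9], [-95/18, 397/36, 95/18], [-25/9, 95/18, 34/9]]; det M2 = -11525/324
det M1 - det M2 = -25/9; K = -25/9 / (497/36)^2 = -3600/247009


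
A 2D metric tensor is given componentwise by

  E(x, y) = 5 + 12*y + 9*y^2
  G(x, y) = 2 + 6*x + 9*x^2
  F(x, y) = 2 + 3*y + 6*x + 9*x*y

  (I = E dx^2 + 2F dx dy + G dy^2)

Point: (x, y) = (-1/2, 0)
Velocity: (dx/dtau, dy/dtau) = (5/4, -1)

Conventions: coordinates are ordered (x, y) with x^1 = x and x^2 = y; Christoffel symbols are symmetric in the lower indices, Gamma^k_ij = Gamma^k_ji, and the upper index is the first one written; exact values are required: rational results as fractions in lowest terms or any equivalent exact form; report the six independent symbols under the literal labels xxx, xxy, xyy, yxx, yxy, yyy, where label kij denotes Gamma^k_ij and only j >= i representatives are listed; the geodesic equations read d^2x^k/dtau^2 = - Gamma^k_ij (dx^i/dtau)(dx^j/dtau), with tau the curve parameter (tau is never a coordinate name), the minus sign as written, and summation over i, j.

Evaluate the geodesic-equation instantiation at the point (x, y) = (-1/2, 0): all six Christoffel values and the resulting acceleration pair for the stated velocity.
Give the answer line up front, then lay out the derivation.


Answer: Gamma_xxx = 0, Gamma_xxy = 8/7, Gamma_xyy = 0, Gamma_yxx = 0, Gamma_yxy = -2/7, Gamma_yyy = 0; accelerations (d^2x/dtau^2, d^2y/dtau^2) = (20/7, -5/7)

E = 5, F = -1, G = 5/4 at the point
E_x = 0, E_y = 12, F_x = 6, F_y = -3/2, G_x = -3, G_y = 0
EG - F^2 = 21/4;  g^inv = (4/21) * [[5/4, 1], [1, 5]]
first-kind symbols [ij,l] = (1/2)(d_i g_jl + d_j g_il - d_l g_ij): [xx,x] = E_x/2 = 0, [xx,y] = F_x - E_y/2 = 0, [xy,x] = E_y/2 = 6, [xy,y] = G_x/2 = -3/2, [yy,x] = F_y - G_x/2 = 0, [yy,y] = G_y/2 = 0
Gamma^x_ij = (G*[ij,x] - F*[ij,y])/(EG - F^2), Gamma^y_ij = (E*[ij,y] - F*[ij,x])/(EG - F^2)
Gamma_xxx = 0, Gamma_xxy = 8/7, Gamma_xyy = 0, Gamma_yxx = 0, Gamma_yxy = -2/7, Gamma_yyy = 0
d^2x/dtau^2 = -(Gamma_xxx*(5/4)^2 + 2*Gamma_xxy*(5/4)*(-1) + Gamma_xyy*(-1)^2) = 20/7
d^2y/dtau^2 = -(Gamma_yxx*(5/4)^2 + 2*Gamma_yxy*(5/4)*(-1) + Gamma_yyy*(-1)^2) = -5/7


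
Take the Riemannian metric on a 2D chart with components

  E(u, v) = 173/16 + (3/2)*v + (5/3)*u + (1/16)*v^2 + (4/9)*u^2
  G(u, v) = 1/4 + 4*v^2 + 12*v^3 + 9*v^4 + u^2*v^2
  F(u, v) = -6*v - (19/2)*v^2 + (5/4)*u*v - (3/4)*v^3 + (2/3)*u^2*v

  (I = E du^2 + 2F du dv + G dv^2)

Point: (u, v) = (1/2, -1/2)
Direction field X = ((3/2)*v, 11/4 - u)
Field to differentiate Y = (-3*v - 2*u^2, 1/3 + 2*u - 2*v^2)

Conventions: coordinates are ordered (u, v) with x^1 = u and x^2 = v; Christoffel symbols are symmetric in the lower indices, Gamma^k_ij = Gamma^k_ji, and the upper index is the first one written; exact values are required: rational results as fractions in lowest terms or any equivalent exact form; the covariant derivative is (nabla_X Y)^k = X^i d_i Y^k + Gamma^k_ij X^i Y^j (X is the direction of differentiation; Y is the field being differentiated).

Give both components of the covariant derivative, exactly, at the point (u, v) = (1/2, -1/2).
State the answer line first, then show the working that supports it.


Answer: (nabla_X Y)^u = -175338/37133, (nabla_X Y)^v = 524769/74266

E = 6349/576, F = 31/96, G = 3/8 at the point
E_u = 19/9, E_v = 23/16, F_u = -23/24, F_v = 179/48, G_u = 1/4, G_v = 1/4
EG - F^2 = 37133/9216;  g^inv = (9216/37133) * [[3/8, -31/96], [-31/96, 6349/576]]
first-kind symbols [ij,l] = (1/2)(d_i g_jl + d_j g_il - d_l g_ij): [uu,u] = E_u/2 = 19/18, [uu,v] = F_u - E_v/2 = -161/96, [uv,u] = E_v/2 = 23/32, [uv,v] = G_u/2 = 1/8, [vv,u] = F_v - G_u/2 = 173/48, [vv,v] = G_v/2 = 1/8
Gamma^u_ij = (G*[ij,u] - F*[ij,v])/(EG - F^2), Gamma^v_ij = (E*[ij,v] - F*[ij,u])/(EG - F^2)
Gamma_uuu = 8639/37133, Gamma_uuv = 2112/37133, Gamma_uvv = 12084/37133, Gamma_vuu = -1041037/222798, Gamma_vuv = 10559/37133, Gamma_vvv = 1972/37133
X = (-3/4, 9/4), Y = (1, 5/6) at the point
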